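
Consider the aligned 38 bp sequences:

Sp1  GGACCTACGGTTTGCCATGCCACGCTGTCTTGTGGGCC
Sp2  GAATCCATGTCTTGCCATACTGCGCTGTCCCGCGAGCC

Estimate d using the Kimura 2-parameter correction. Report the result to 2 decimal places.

0.55

Of 38 sites, 12 differences are transitions and 1 are transversions, so P = 12/38 ≈ 0.315789 and Q = 1/38 ≈ 0.026316.
Under the Kimura two-parameter model, d = −½ ln(1 − 2P − Q) − ¼ ln(1 − 2Q).
1 − 2P − Q = 0.342106, giving −½ ln(0.342106) = 0.536317.
1 − 2Q = 0.947368, giving −¼ ln(0.947368) = 0.013517.
d = 0.536317 + 0.013517 = 0.549834.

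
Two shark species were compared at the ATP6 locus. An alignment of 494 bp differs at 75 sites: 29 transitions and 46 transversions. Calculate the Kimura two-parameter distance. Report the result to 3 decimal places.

P = 29/494 ≈ 0.058704 and Q = 46/494 ≈ 0.093117.
Under the Kimura two-parameter model, d = −½ ln(1 − 2P − Q) − ¼ ln(1 − 2Q).
1 − 2P − Q = 0.789475, giving −½ ln(0.789475) = 0.118194.
1 − 2Q = 0.813766, giving −¼ ln(0.813766) = 0.051521.
d = 0.118194 + 0.051521 = 0.169715.

0.170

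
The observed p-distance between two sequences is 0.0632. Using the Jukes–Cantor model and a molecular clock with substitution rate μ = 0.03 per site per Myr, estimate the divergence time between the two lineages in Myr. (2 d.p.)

1.10

d = −(3/4) ln(1 − 4p/3) = −0.75 ln(1 − 0.084267) = −0.75 ln(0.915733)
  = −0.75 × (-0.088030) = 0.066023 substitutions/site.
Under a molecular clock d = 2μt, so t = d/(2μ) = 0.066023 / (2 × 0.03) = 1.10 Myr.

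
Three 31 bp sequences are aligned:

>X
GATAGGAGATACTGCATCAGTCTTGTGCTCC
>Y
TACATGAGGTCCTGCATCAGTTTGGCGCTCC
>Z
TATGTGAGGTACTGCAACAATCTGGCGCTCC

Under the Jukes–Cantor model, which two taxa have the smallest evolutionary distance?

X–Y: 8/31 differ, p = 0.258, d = 0.316.
X–Z: 8/31 differ, p = 0.258, d = 0.316.
Y–Z: 6/31 differ, p = 0.194, d = 0.224.
The smallest distance is between Y and Z.

Y and Z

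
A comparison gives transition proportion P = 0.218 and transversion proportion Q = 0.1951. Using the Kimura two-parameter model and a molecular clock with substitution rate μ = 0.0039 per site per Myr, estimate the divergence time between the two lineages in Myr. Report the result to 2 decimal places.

Under the Kimura two-parameter model, d = −½ ln(1 − 2P − Q) − ¼ ln(1 − 2Q).
1 − 2P − Q = 0.3689, giving −½ ln(0.3689) = 0.498615.
1 − 2Q = 0.6098, giving −¼ ln(0.6098) = 0.123656.
d = 0.498615 + 0.123656 = 0.622271.
Under a molecular clock d = 2μt, so t = d/(2μ) = 0.622271 / (2 × 0.0039) = 79.78 Myr.

79.78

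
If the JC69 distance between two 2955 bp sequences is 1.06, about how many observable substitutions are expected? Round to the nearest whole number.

1677

Invert JC69: p = (3/4)(1 − e^(−4d/3)) = 0.75 × (1 − e^(-1.413333)) = 0.75 × (1 − 0.243331) = 0.567502.
Expected differing sites = pL ≈ 0.567502 × 2955 = 1676.96841 ≈ 1677.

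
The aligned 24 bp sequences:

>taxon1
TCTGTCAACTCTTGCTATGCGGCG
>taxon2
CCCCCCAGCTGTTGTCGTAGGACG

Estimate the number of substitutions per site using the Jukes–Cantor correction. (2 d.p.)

The sequences differ at 12 of 24 sites, so p = 12/24 = 0.5.
d = −(3/4) ln(1 − 4p/3) = −0.75 ln(1 − 0.666667) = −0.75 ln(0.333333)
  = −0.75 × (-1.098613) = 0.823960 substitutions/site.

0.82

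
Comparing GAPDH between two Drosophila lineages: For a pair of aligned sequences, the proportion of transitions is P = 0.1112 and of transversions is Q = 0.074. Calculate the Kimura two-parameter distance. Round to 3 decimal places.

0.216

Under the Kimura two-parameter model, d = −½ ln(1 − 2P − Q) − ¼ ln(1 − 2Q).
1 − 2P − Q = 0.7036, giving −½ ln(0.7036) = 0.175773.
1 − 2Q = 0.852, giving −¼ ln(0.852) = 0.040042.
d = 0.175773 + 0.040042 = 0.215815.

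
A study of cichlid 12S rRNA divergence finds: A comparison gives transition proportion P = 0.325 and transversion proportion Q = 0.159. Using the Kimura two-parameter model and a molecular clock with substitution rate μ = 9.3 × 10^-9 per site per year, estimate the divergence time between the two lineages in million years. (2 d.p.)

Under the Kimura two-parameter model, d = −½ ln(1 − 2P − Q) − ¼ ln(1 − 2Q).
1 − 2P − Q = 0.191, giving −½ ln(0.191) = 0.827741.
1 − 2Q = 0.682, giving −¼ ln(0.682) = 0.095681.
d = 0.827741 + 0.095681 = 0.923422.
Under a molecular clock d = 2μt, so t = d/(2μ) = 0.923422 / (2 × 9.3 × 10^-9) = 49.65 million years.

49.65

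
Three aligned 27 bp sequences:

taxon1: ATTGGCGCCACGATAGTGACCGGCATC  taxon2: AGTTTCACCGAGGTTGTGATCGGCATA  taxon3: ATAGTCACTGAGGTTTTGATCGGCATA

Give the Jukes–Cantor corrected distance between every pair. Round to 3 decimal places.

d(taxon1,taxon2) = 0.511, d(taxon1,taxon3) = 0.588, d(taxon2,taxon3) = 0.213

taxon1–taxon2: 10/27 sites differ → p ≈ 0.37037, d = −0.75 ln(1 − 0.493827) = 0.510658 ≈ 0.511.
taxon1–taxon3: 11/27 sites differ → p ≈ 0.407407, d = −0.75 ln(1 − 0.543209) = 0.587647 ≈ 0.588.
taxon2–taxon3: 5/27 sites differ → p ≈ 0.185185, d = −0.75 ln(1 − 0.246913) = 0.212681 ≈ 0.213.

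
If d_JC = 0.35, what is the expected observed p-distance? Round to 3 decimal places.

0.280

p = (3/4)(1 − e^(−4d/3)) = 0.75 × (1 − e^(-0.466667)) = 0.75 × (1 − 0.627089) = 0.279683.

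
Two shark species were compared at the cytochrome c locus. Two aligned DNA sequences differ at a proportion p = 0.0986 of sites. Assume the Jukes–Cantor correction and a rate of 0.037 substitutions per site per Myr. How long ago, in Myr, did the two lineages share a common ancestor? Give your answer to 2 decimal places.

d = −(3/4) ln(1 − 4p/3) = −0.75 ln(1 − 0.131467) = −0.75 ln(0.868533)
  = −0.75 × (-0.140950) = 0.105713 substitutions/site.
Under a molecular clock d = 2μt, so t = d/(2μ) = 0.105713 / (2 × 0.037) = 1.43 Myr.

1.43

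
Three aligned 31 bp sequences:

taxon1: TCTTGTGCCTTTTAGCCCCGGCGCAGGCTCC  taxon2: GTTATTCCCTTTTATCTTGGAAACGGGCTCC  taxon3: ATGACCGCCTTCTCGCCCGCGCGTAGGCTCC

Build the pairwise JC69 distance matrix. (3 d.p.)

d(taxon1,taxon2) = 0.614, d(taxon1,taxon3) = 0.481, d(taxon2,taxon3) = 0.874

taxon1–taxon2: 13/31 sites differ → p ≈ 0.419355, d = −0.75 ln(1 − 0.55914) = 0.614271 ≈ 0.614.
taxon1–taxon3: 11/31 sites differ → p ≈ 0.354839, d = −0.75 ln(1 − 0.473119) = 0.480585 ≈ 0.481.
taxon2–taxon3: 16/31 sites differ → p ≈ 0.516129, d = −0.75 ln(1 − 0.688172) = 0.873978 ≈ 0.874.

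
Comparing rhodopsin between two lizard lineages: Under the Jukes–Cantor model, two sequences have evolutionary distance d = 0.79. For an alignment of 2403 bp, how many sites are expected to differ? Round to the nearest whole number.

Invert JC69: p = (3/4)(1 − e^(−4d/3)) = 0.75 × (1 − e^(-1.053333)) = 0.75 × (1 − 0.348773) = 0.488420.
Expected differing sites = pL ≈ 0.488420 × 2403 = 1173.67326 ≈ 1174.

1174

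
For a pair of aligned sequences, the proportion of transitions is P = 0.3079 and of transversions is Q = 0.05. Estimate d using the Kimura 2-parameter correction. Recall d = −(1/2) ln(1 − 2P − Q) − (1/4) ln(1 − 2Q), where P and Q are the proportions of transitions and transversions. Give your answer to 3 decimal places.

0.574

Under the Kimura two-parameter model, d = −½ ln(1 − 2P − Q) − ¼ ln(1 − 2Q).
1 − 2P − Q = 0.3342, giving −½ ln(0.3342) = 0.548008.
1 − 2Q = 0.9, giving −¼ ln(0.9) = 0.026340.
d = 0.548008 + 0.026340 = 0.574348.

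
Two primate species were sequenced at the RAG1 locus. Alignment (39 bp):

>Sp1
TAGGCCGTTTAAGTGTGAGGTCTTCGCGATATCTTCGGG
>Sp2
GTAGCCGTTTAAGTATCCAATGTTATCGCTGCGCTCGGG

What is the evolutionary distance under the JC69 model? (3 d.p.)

0.594

The sequences differ at 16 of 39 sites, so p = 16/39 ≈ 0.410256.
d = −(3/4) ln(1 − 4p/3) = −0.75 ln(1 − 0.547008) = −0.75 ln(0.452992)
  = −0.75 × (-0.791881) = 0.593911 substitutions/site.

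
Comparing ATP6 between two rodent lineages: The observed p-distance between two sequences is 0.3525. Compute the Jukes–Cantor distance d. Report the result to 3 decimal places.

0.476

d = −(3/4) ln(1 − 4p/3) = −0.75 ln(1 − 0.47) = −0.75 ln(0.53)
  = −0.75 × (-0.634878) = 0.476159 substitutions/site.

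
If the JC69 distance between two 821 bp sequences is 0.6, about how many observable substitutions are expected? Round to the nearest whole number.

339

Invert JC69: p = (3/4)(1 − e^(−4d/3)) = 0.75 × (1 − e^(-0.8)) = 0.75 × (1 − 0.449329) = 0.413003.
Expected differing sites = pL ≈ 0.413003 × 821 = 339.075463 ≈ 339.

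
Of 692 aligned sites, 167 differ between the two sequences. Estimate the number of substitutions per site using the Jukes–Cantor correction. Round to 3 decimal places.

0.291

p = 167/692 ≈ 0.241329.
d = −(3/4) ln(1 − 4p/3) = −0.75 ln(1 − 0.321772) = −0.75 ln(0.678228)
  = −0.75 × (-0.388272) = 0.291204 substitutions/site.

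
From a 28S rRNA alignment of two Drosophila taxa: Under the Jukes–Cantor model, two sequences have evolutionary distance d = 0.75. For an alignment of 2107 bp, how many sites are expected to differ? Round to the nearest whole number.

999

Invert JC69: p = (3/4)(1 − e^(−4d/3)) = 0.75 × (1 − e^(-1)) = 0.75 × (1 − 0.367879) = 0.474091.
Expected differing sites = pL ≈ 0.474091 × 2107 = 998.909737 ≈ 999.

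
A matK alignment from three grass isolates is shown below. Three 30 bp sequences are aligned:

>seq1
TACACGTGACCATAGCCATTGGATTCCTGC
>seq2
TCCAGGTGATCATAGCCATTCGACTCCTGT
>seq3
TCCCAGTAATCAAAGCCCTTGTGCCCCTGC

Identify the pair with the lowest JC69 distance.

seq1 and seq2

seq1–seq2: 6/30 differ, p = 0.200, d = 0.233.
seq1–seq3: 11/30 differ, p = 0.367, d = 0.503.
seq2–seq3: 10/30 differ, p = 0.333, d = 0.441.
The smallest distance is between seq1 and seq2.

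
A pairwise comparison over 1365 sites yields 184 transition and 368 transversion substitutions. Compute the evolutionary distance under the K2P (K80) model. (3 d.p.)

P = 184/1365 ≈ 0.134799 and Q = 368/1365 ≈ 0.269597.
Under the Kimura two-parameter model, d = −½ ln(1 − 2P − Q) − ¼ ln(1 − 2Q).
1 − 2P − Q = 0.460805, giving −½ ln(0.460805) = 0.387390.
1 − 2Q = 0.460806, giving −¼ ln(0.460806) = 0.193695.
d = 0.387390 + 0.193695 = 0.581085.

0.581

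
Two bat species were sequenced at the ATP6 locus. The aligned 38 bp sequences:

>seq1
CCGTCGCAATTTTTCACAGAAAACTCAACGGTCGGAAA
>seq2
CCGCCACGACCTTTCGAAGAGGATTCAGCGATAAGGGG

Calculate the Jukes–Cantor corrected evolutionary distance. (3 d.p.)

0.681

The sequences differ at 17 of 38 sites, so p = 17/38 ≈ 0.447368.
d = −(3/4) ln(1 − 4p/3) = −0.75 ln(1 − 0.596491) = −0.75 ln(0.403509)
  = −0.75 × (-0.907556) = 0.680667 substitutions/site.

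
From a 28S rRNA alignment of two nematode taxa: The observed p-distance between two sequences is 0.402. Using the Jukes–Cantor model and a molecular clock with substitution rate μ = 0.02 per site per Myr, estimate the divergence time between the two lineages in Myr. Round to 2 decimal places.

14.40

d = −(3/4) ln(1 − 4p/3) = −0.75 ln(1 − 0.536) = −0.75 ln(0.464)
  = −0.75 × (-0.767871) = 0.575903 substitutions/site.
Under a molecular clock d = 2μt, so t = d/(2μ) = 0.575903 / (2 × 0.02) = 14.40 Myr.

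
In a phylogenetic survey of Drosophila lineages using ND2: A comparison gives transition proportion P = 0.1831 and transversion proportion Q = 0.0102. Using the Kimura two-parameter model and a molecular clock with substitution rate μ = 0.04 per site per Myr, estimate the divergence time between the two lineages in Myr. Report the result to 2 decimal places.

Under the Kimura two-parameter model, d = −½ ln(1 − 2P − Q) − ¼ ln(1 − 2Q).
1 − 2P − Q = 0.6236, giving −½ ln(0.6236) = 0.236123.
1 − 2Q = 0.9796, giving −¼ ln(0.9796) = 0.005153.
d = 0.236123 + 0.005153 = 0.241276.
Under a molecular clock d = 2μt, so t = d/(2μ) = 0.241276 / (2 × 0.04) = 3.02 Myr.

3.02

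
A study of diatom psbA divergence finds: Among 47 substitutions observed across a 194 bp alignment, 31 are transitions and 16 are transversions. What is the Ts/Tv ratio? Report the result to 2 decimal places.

1.94

R = 31/16 = 1.9375 ≈ 1.94 (to 2 d.p.).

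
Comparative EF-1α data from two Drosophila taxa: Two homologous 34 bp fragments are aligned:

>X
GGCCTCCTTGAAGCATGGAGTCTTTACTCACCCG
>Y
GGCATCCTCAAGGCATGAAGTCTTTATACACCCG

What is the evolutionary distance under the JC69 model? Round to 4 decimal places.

The sequences differ at 7 of 34 sites (4, 9, 10, 12, 18, 27, 28), so p = 7/34 ≈ 0.205882.
d = −(3/4) ln(1 − 4p/3) = −0.75 ln(1 − 0.274509) = −0.75 ln(0.725491)
  = −0.75 × (-0.320907) = 0.240680 substitutions/site.

0.2407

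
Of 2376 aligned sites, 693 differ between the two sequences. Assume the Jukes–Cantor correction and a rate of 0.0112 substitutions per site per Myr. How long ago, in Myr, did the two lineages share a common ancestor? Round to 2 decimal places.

p = 693/2376 ≈ 0.291667.
d = −(3/4) ln(1 − 4p/3) = −0.75 ln(1 − 0.388889) = −0.75 ln(0.611111)
  = −0.75 × (-0.492477) = 0.369358 substitutions/site.
Under a molecular clock d = 2μt, so t = d/(2μ) = 0.369358 / (2 × 0.0112) = 16.49 Myr.

16.49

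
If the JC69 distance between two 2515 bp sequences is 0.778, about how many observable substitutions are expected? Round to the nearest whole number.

1218

Invert JC69: p = (3/4)(1 − e^(−4d/3)) = 0.75 × (1 − e^(-1.037333)) = 0.75 × (1 − 0.354399) = 0.484201.
Expected differing sites = pL ≈ 0.484201 × 2515 = 1217.765515 ≈ 1218.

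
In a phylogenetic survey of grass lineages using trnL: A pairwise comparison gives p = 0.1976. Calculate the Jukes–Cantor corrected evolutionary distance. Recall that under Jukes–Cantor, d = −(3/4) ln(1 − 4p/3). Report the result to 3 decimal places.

d = −(3/4) ln(1 − 4p/3) = −0.75 ln(1 − 0.263467) = −0.75 ln(0.736533)
  = −0.75 × (-0.305801) = 0.229351 substitutions/site.

0.229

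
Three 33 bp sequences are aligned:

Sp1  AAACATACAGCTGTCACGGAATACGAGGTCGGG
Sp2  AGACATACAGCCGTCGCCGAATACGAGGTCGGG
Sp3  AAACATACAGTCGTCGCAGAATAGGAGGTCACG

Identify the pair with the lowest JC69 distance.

Sp1 and Sp2

Sp1–Sp2: 4/33 differ, p = 0.121, d = 0.132.
Sp1–Sp3: 7/33 differ, p = 0.212, d = 0.249.
Sp2–Sp3: 6/33 differ, p = 0.182, d = 0.208.
The smallest distance is between Sp1 and Sp2.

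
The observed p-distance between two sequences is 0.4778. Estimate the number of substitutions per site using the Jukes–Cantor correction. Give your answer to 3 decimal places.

d = −(3/4) ln(1 − 4p/3) = −0.75 ln(1 − 0.637067) = −0.75 ln(0.362933)
  = −0.75 × (-1.013537) = 0.760153 substitutions/site.

0.760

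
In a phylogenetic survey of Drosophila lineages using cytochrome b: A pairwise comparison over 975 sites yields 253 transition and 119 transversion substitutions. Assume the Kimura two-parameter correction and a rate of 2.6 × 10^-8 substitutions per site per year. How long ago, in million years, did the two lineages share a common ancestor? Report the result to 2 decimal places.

P = 253/975 ≈ 0.259487 and Q = 119/975 ≈ 0.122051.
Under the Kimura two-parameter model, d = −½ ln(1 − 2P − Q) − ¼ ln(1 − 2Q).
1 − 2P − Q = 0.358975, giving −½ ln(0.358975) = 0.512251.
1 − 2Q = 0.755898, giving −¼ ln(0.755898) = 0.069962.
d = 0.512251 + 0.069962 = 0.582213.
Under a molecular clock d = 2μt, so t = d/(2μ) = 0.582213 / (2 × 2.6 × 10^-8) = 11.20 million years.

11.20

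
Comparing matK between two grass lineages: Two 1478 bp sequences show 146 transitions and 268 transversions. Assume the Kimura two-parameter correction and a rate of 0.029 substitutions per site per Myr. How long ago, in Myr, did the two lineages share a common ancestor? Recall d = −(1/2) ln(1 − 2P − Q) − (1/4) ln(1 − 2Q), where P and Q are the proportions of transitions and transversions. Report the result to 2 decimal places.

P = 146/1478 ≈ 0.098782 and Q = 268/1478 ≈ 0.181326.
Under the Kimura two-parameter model, d = −½ ln(1 − 2P − Q) − ¼ ln(1 − 2Q).
1 − 2P − Q = 0.62111, giving −½ ln(0.62111) = 0.238124.
1 − 2Q = 0.637348, giving −¼ ln(0.637348) = 0.112610.
d = 0.238124 + 0.112610 = 0.350734.
Under a molecular clock d = 2μt, so t = d/(2μ) = 0.350734 / (2 × 0.029) = 6.05 Myr.

6.05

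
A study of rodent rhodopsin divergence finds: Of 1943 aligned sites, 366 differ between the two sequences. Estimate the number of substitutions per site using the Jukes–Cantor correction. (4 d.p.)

0.2169

p = 366/1943 ≈ 0.188369.
d = −(3/4) ln(1 − 4p/3) = −0.75 ln(1 − 0.251159) = −0.75 ln(0.748841)
  = −0.75 × (-0.289229) = 0.216922 substitutions/site.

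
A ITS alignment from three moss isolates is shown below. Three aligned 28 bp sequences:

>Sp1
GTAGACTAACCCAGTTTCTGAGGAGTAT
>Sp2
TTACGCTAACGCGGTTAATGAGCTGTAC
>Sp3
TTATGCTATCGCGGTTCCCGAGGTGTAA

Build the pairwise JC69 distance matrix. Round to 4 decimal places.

d(Sp1,Sp2) = 0.4850, d(Sp1,Sp3) = 0.4850, d(Sp2,Sp3) = 0.3041

Sp1–Sp2: 10/28 sites differ → p ≈ 0.357143, d = −0.75 ln(1 − 0.476191) = 0.484971 ≈ 0.4850.
Sp1–Sp3: 10/28 sites differ → p ≈ 0.357143, d = −0.75 ln(1 − 0.476191) = 0.484971 ≈ 0.4850.
Sp2–Sp3: 7/28 sites differ → p = 0.25, d = −0.75 ln(1 − 0.333333) = 0.304098 ≈ 0.3041.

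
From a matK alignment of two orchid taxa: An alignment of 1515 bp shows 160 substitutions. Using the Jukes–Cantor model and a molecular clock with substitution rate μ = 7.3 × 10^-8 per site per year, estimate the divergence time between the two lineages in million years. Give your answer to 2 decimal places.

p = 160/1515 ≈ 0.105611.
d = −(3/4) ln(1 − 4p/3) = −0.75 ln(1 − 0.140815) = −0.75 ln(0.859185)
  = −0.75 × (-0.151771) = 0.113828 substitutions/site.
Under a molecular clock d = 2μt, so t = d/(2μ) = 0.113828 / (2 × 7.3 × 10^-8) = 0.78 million years.

0.78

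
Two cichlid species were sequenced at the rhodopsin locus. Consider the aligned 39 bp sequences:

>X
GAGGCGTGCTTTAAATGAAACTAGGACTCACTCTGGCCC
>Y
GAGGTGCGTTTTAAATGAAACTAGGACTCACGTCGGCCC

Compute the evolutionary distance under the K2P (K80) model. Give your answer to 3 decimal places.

0.179

Of 39 sites, 5 differences are transitions and 1 are transversions, so P = 5/39 ≈ 0.128205 and Q = 1/39 ≈ 0.025641.
Under the Kimura two-parameter model, d = −½ ln(1 − 2P − Q) − ¼ ln(1 − 2Q).
1 − 2P − Q = 0.717949, giving −½ ln(0.717949) = 0.165678.
1 − 2Q = 0.948718, giving −¼ ln(0.948718) = 0.013161.
d = 0.165678 + 0.013161 = 0.178839.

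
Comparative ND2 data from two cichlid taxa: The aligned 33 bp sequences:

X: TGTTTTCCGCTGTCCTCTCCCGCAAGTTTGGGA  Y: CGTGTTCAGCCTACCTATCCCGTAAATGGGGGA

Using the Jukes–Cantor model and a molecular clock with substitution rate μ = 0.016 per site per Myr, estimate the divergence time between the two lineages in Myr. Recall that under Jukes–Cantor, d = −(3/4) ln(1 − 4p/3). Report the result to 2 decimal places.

13.78

The sequences differ at 11 of 33 sites, so p = 11/33 ≈ 0.333333.
d = −(3/4) ln(1 − 4p/3) = −0.75 ln(1 − 0.444444) = −0.75 ln(0.555556)
  = −0.75 × (-0.587786) = 0.440840 substitutions/site.
Under a molecular clock d = 2μt, so t = d/(2μ) = 0.440840 / (2 × 0.016) = 13.78 Myr.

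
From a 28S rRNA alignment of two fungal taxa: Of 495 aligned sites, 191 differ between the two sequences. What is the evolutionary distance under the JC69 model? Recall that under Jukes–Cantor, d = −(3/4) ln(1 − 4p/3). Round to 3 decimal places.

0.542

p = 191/495 ≈ 0.385859.
d = −(3/4) ln(1 − 4p/3) = −0.75 ln(1 − 0.514479) = −0.75 ln(0.485521)
  = −0.75 × (-0.722533) = 0.541900 substitutions/site.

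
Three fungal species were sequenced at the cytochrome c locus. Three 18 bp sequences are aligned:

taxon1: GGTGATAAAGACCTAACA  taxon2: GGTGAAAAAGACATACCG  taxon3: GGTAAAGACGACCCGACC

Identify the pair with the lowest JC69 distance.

taxon1 and taxon2

taxon1–taxon2: 4/18 differ, p = 0.222, d = 0.264.
taxon1–taxon3: 7/18 differ, p = 0.389, d = 0.548.
taxon2–taxon3: 8/18 differ, p = 0.444, d = 0.673.
The smallest distance is between taxon1 and taxon2.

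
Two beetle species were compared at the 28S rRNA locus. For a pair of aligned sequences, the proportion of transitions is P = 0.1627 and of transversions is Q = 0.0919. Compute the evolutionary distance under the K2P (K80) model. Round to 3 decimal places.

0.321

Under the Kimura two-parameter model, d = −½ ln(1 − 2P − Q) − ¼ ln(1 − 2Q).
1 − 2P − Q = 0.5827, giving −½ ln(0.5827) = 0.270041.
1 − 2Q = 0.8162, giving −¼ ln(0.8162) = 0.050774.
d = 0.270041 + 0.050774 = 0.320815.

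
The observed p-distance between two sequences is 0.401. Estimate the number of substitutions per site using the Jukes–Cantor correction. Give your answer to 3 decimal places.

d = −(3/4) ln(1 − 4p/3) = −0.75 ln(1 − 0.534667) = −0.75 ln(0.465333)
  = −0.75 × (-0.765002) = 0.573752 substitutions/site.

0.574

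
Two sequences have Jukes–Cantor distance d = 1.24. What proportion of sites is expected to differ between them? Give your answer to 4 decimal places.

0.6064

p = (3/4)(1 − e^(−4d/3)) = 0.75 × (1 − e^(-1.653333)) = 0.75 × (1 − 0.191411) = 0.606442.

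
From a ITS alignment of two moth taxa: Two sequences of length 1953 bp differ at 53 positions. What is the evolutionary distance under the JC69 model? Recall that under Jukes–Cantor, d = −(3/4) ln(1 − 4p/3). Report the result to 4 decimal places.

0.0276

p = 53/1953 ≈ 0.027138.
d = −(3/4) ln(1 − 4p/3) = −0.75 ln(1 − 0.036184) = −0.75 ln(0.963816)
  = −0.75 × (-0.036855) = 0.027641 substitutions/site.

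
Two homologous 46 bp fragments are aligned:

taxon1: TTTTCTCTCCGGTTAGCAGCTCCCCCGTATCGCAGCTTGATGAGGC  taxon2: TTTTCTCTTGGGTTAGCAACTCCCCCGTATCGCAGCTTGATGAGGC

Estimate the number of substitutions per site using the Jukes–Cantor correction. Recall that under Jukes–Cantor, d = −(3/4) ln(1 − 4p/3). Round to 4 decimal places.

0.0682

The sequences differ at 3 of 46 sites (9, 10, 19), so p = 3/46 ≈ 0.065217.
d = −(3/4) ln(1 − 4p/3) = −0.75 ln(1 − 0.086956) = −0.75 ln(0.913044)
  = −0.75 × (-0.090971) = 0.068228 substitutions/site.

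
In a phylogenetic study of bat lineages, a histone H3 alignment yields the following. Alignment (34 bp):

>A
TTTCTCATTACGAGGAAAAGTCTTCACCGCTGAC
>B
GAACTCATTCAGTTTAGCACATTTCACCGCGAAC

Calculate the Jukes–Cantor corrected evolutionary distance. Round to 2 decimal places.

The sequences differ at 15 of 34 sites, so p = 15/34 ≈ 0.441176.
d = −(3/4) ln(1 − 4p/3) = −0.75 ln(1 − 0.588235) = −0.75 ln(0.411765)
  = −0.75 × (-0.887302) = 0.665477 substitutions/site.

0.67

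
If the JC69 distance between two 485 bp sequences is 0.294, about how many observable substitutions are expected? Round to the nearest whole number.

Invert JC69: p = (3/4)(1 − e^(−4d/3)) = 0.75 × (1 − e^(-0.392)) = 0.75 × (1 − 0.675704) = 0.243222.
Expected differing sites = pL ≈ 0.243222 × 485 = 117.96267 ≈ 118.

118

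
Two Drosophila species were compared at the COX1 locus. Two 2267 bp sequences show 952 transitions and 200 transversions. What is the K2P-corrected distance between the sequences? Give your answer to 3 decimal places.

1.365

P = 952/2267 ≈ 0.419938 and Q = 200/2267 ≈ 0.088222.
Under the Kimura two-parameter model, d = −½ ln(1 − 2P − Q) − ¼ ln(1 − 2Q).
1 − 2P − Q = 0.071902, giving −½ ln(0.071902) = 1.316226.
1 − 2Q = 0.823556, giving −¼ ln(0.823556) = 0.048531.
d = 1.316226 + 0.048531 = 1.364757.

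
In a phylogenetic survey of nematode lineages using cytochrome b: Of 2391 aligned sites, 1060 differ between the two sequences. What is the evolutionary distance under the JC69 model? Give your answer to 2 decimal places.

p = 1060/2391 ≈ 0.443329.
d = −(3/4) ln(1 − 4p/3) = −0.75 ln(1 − 0.591105) = −0.75 ln(0.408895)
  = −0.75 × (-0.894297) = 0.670723 substitutions/site.

0.67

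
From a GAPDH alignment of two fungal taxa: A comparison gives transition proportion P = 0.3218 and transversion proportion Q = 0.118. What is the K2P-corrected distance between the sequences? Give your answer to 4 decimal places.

Under the Kimura two-parameter model, d = −½ ln(1 − 2P − Q) − ¼ ln(1 − 2Q).
1 − 2P − Q = 0.2384, giving −½ ln(0.2384) = 0.716903.
1 − 2Q = 0.764, giving −¼ ln(0.764) = 0.067297.
d = 0.716903 + 0.067297 = 0.784200.

0.7842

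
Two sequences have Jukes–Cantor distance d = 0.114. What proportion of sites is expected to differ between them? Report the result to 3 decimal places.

0.106

p = (3/4)(1 − e^(−4d/3)) = 0.75 × (1 − e^(-0.152)) = 0.75 × (1 − 0.858988) = 0.105759.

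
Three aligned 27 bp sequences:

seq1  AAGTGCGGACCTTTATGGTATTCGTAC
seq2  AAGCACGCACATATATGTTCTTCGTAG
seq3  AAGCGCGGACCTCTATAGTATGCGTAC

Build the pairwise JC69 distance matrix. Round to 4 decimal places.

d(seq1,seq2) = 0.3770, d(seq1,seq3) = 0.1650, d(seq2,seq3) = 0.4408

seq1–seq2: 8/27 sites differ → p ≈ 0.296296, d = −0.75 ln(1 − 0.395061) = 0.376971 ≈ 0.3770.
seq1–seq3: 4/27 sites differ → p ≈ 0.148148, d = −0.75 ln(1 − 0.197531) = 0.165047 ≈ 0.1650.
seq2–seq3: 9/27 sites differ → p ≈ 0.333333, d = −0.75 ln(1 − 0.444444) = 0.440839 ≈ 0.4408.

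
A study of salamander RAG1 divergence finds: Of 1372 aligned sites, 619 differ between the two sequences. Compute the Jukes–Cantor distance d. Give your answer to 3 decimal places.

0.690

p = 619/1372 ≈ 0.451166.
d = −(3/4) ln(1 − 4p/3) = −0.75 ln(1 − 0.601555) = −0.75 ln(0.398445)
  = −0.75 × (-0.920186) = 0.690140 substitutions/site.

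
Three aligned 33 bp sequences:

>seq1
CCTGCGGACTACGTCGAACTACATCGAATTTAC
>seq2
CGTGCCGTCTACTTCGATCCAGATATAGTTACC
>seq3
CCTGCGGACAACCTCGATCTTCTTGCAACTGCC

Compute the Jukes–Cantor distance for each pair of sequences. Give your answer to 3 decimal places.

seq1–seq2: 12/33 sites differ → p ≈ 0.363636, d = −0.75 ln(1 − 0.484848) = 0.497470 ≈ 0.497.
seq1–seq3: 10/33 sites differ → p ≈ 0.30303, d = −0.75 ln(1 − 0.40404) = 0.388186 ≈ 0.388.
seq2–seq3: 14/33 sites differ → p ≈ 0.424242, d = −0.75 ln(1 − 0.565656) = 0.625439 ≈ 0.625.

d(seq1,seq2) = 0.497, d(seq1,seq3) = 0.388, d(seq2,seq3) = 0.625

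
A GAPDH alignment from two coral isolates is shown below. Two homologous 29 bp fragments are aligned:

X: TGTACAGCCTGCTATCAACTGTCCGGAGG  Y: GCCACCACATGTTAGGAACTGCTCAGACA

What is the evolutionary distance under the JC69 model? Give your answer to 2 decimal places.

0.77

The sequences differ at 14 of 29 sites, so p = 14/29 ≈ 0.482759.
d = −(3/4) ln(1 − 4p/3) = −0.75 ln(1 − 0.643679) = −0.75 ln(0.356321)
  = −0.75 × (-1.031923) = 0.773942 substitutions/site.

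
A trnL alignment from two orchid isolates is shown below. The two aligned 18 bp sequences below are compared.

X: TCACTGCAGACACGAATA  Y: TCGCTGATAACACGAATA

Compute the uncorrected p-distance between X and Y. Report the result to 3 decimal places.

The sequences differ at 4 of 18 positions (sites 3, 7, 8, 9).
p = 4/18 = 0.222222… ≈ 0.222 (to 3 d.p.).

0.222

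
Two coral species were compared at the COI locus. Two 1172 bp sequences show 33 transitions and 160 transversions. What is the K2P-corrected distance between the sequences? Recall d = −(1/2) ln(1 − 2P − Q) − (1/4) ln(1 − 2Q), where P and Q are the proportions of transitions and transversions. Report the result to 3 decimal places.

0.187

P = 33/1172 ≈ 0.028157 and Q = 160/1172 ≈ 0.136519.
Under the Kimura two-parameter model, d = −½ ln(1 − 2P − Q) − ¼ ln(1 − 2Q).
1 − 2P − Q = 0.807167, giving −½ ln(0.807167) = 0.107112.
1 − 2Q = 0.726962, giving −¼ ln(0.726962) = 0.079720.
d = 0.107112 + 0.079720 = 0.186832.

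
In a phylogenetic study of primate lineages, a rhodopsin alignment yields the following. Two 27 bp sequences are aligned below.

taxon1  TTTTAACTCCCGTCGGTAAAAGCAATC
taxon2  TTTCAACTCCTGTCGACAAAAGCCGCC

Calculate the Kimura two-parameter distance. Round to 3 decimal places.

0.348

Of 27 sites, 6 differences are transitions and 1 are transversions, so P = 6/27 ≈ 0.222222 and Q = 1/27 ≈ 0.037037.
Under the Kimura two-parameter model, d = −½ ln(1 − 2P − Q) − ¼ ln(1 − 2Q).
1 − 2P − Q = 0.518519, giving −½ ln(0.518519) = 0.328389.
1 − 2Q = 0.925926, giving −¼ ln(0.925926) = 0.019240.
d = 0.328389 + 0.019240 = 0.347629.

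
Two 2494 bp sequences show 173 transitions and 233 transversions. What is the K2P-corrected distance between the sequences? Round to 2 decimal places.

P = 173/2494 ≈ 0.069366 and Q = 233/2494 ≈ 0.093424.
Under the Kimura two-parameter model, d = −½ ln(1 − 2P − Q) − ¼ ln(1 − 2Q).
1 − 2P − Q = 0.767844, giving −½ ln(0.767844) = 0.132084.
1 − 2Q = 0.813152, giving −¼ ln(0.813152) = 0.051709.
d = 0.132084 + 0.051709 = 0.183793.

0.18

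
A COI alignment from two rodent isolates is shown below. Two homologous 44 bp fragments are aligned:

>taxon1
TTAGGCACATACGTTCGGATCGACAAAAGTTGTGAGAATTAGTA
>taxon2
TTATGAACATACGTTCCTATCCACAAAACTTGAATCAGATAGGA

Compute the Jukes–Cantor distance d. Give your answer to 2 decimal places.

0.38

The sequences differ at 13 of 44 sites, so p = 13/44 ≈ 0.295455.
d = −(3/4) ln(1 − 4p/3) = −0.75 ln(1 − 0.39394) = −0.75 ln(0.60606)
  = −0.75 × (-0.500776) = 0.375582 substitutions/site.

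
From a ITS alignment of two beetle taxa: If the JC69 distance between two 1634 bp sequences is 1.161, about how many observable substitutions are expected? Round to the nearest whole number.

965

Invert JC69: p = (3/4)(1 − e^(−4d/3)) = 0.75 × (1 − e^(-1.548)) = 0.75 × (1 − 0.212673) = 0.590495.
Expected differing sites = pL ≈ 0.590495 × 1634 = 964.86883 ≈ 965.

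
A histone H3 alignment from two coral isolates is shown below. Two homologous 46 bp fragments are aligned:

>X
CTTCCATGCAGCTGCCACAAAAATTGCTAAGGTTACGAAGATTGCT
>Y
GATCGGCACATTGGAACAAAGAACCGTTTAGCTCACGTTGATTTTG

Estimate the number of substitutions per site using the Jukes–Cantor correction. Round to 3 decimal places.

0.967

The sequences differ at 25 of 46 sites, so p = 25/46 ≈ 0.543478.
d = −(3/4) ln(1 − 4p/3) = −0.75 ln(1 − 0.724637) = −0.75 ln(0.275363)
  = −0.75 × (-1.289665) = 0.967249 substitutions/site.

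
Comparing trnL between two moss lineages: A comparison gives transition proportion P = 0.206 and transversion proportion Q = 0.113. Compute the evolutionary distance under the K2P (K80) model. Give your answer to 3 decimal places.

Under the Kimura two-parameter model, d = −½ ln(1 − 2P − Q) − ¼ ln(1 − 2Q).
1 − 2P − Q = 0.475, giving −½ ln(0.475) = 0.372220.
1 − 2Q = 0.774, giving −¼ ln(0.774) = 0.064046.
d = 0.372220 + 0.064046 = 0.436266.

0.436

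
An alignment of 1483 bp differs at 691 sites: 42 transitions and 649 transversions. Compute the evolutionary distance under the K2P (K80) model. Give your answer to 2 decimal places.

P = 42/1483 ≈ 0.028321 and Q = 649/1483 ≈ 0.437626.
Under the Kimura two-parameter model, d = −½ ln(1 − 2P − Q) − ¼ ln(1 − 2Q).
1 − 2P − Q = 0.505732, giving −½ ln(0.505732) = 0.340874.
1 − 2Q = 0.124748, giving −¼ ln(0.124748) = 0.520365.
d = 0.340874 + 0.520365 = 0.861239.

0.86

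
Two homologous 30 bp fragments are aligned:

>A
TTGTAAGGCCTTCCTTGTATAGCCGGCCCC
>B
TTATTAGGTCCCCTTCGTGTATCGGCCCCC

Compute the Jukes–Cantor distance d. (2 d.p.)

The sequences differ at 11 of 30 sites, so p = 11/30 ≈ 0.366667.
d = −(3/4) ln(1 − 4p/3) = −0.75 ln(1 − 0.488889) = −0.75 ln(0.511111)
  = −0.75 × (-0.671168) = 0.503376 substitutions/site.

0.50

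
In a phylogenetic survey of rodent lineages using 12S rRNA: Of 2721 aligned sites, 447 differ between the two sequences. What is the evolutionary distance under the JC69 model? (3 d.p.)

0.185

p = 447/2721 ≈ 0.164278.
d = −(3/4) ln(1 − 4p/3) = −0.75 ln(1 − 0.219037) = −0.75 ln(0.780963)
  = −0.75 × (-0.247228) = 0.185421 substitutions/site.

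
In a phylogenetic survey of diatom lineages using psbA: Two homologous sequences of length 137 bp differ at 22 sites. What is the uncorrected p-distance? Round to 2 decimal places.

0.16

p = 22/137 = 0.160583… ≈ 0.16 (to 2 d.p.).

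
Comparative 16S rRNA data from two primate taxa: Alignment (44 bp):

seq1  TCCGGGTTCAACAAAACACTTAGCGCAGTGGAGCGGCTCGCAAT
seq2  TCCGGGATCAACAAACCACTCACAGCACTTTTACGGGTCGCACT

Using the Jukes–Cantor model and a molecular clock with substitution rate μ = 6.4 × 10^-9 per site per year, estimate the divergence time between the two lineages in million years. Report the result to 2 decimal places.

26.48

The sequences differ at 12 of 44 sites, so p = 12/44 ≈ 0.272727.
d = −(3/4) ln(1 − 4p/3) = −0.75 ln(1 − 0.363636) = −0.75 ln(0.636364)
  = −0.75 × (-0.451985) = 0.338989 substitutions/site.
Under a molecular clock d = 2μt, so t = d/(2μ) = 0.338989 / (2 × 6.4 × 10^-9) = 26.48 million years.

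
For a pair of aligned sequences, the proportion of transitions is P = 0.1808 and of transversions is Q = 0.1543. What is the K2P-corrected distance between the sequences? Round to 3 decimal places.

Under the Kimura two-parameter model, d = −½ ln(1 − 2P − Q) − ¼ ln(1 − 2Q).
1 − 2P − Q = 0.4841, giving −½ ln(0.4841) = 0.362732.
1 − 2Q = 0.6914, giving −¼ ln(0.6914) = 0.092259.
d = 0.362732 + 0.092259 = 0.454991.

0.455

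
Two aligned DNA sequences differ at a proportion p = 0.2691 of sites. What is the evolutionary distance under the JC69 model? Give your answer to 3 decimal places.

d = −(3/4) ln(1 − 4p/3) = −0.75 ln(1 − 0.3588) = −0.75 ln(0.6412)
  = −0.75 × (-0.444414) = 0.333311 substitutions/site.

0.333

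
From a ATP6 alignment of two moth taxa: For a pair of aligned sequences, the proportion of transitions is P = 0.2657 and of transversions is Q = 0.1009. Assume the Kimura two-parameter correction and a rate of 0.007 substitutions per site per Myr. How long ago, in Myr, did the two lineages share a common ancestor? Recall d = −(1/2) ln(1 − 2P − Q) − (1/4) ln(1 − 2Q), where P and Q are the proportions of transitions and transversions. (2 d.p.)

39.76

Under the Kimura two-parameter model, d = −½ ln(1 − 2P − Q) − ¼ ln(1 − 2Q).
1 − 2P − Q = 0.3677, giving −½ ln(0.3677) = 0.500244.
1 − 2Q = 0.7982, giving −¼ ln(0.7982) = 0.056349.
d = 0.500244 + 0.056349 = 0.556593.
Under a molecular clock d = 2μt, so t = d/(2μ) = 0.556593 / (2 × 0.007) = 39.76 Myr.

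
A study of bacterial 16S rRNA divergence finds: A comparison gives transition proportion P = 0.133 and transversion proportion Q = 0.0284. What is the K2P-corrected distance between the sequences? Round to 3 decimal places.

Under the Kimura two-parameter model, d = −½ ln(1 − 2P − Q) − ¼ ln(1 − 2Q).
1 − 2P − Q = 0.7056, giving −½ ln(0.7056) = 0.174353.
1 − 2Q = 0.9432, giving −¼ ln(0.9432) = 0.014619.
d = 0.174353 + 0.014619 = 0.188972.

0.189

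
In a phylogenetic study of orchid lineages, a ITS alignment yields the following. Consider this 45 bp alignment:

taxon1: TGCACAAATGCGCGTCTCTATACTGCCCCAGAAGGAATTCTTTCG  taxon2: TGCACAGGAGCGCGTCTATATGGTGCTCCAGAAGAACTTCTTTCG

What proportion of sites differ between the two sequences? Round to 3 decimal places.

The sequences differ at 9 of 45 positions (sites 7, 8, 9, 18, 22, 23, 27, 35, 37).
p = 9/45 = 0.200.

0.200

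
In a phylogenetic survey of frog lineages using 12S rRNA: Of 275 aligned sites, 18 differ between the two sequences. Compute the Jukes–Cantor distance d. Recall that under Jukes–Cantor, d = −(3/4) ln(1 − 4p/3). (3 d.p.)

0.068

p = 18/275 ≈ 0.065455.
d = −(3/4) ln(1 − 4p/3) = −0.75 ln(1 − 0.087273) = −0.75 ln(0.912727)
  = −0.75 × (-0.091318) = 0.068489 substitutions/site.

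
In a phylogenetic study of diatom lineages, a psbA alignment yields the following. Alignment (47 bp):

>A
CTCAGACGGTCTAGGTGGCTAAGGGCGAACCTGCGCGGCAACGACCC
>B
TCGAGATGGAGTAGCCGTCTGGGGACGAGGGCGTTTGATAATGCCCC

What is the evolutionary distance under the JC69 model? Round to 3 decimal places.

0.793

The sequences differ at 23 of 47 sites, so p = 23/47 ≈ 0.489362.
d = −(3/4) ln(1 − 4p/3) = −0.75 ln(1 − 0.652483) = −0.75 ln(0.347517)
  = −0.75 × (-1.056942) = 0.792707 substitutions/site.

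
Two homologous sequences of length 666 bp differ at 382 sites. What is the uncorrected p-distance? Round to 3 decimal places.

p = 382/666 = 0.573573… ≈ 0.574 (to 3 d.p.).

0.574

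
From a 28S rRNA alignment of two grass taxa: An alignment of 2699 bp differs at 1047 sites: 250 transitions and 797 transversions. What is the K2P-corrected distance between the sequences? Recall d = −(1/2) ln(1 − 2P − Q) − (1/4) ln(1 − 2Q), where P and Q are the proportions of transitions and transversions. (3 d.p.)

P = 250/2699 ≈ 0.092627 and Q = 797/2699 ≈ 0.295295.
Under the Kimura two-parameter model, d = −½ ln(1 − 2P − Q) − ¼ ln(1 − 2Q).
1 − 2P − Q = 0.519451, giving −½ ln(0.519451) = 0.327491.
1 − 2Q = 0.40941, giving −¼ ln(0.40941) = 0.223260.
d = 0.327491 + 0.223260 = 0.550751.

0.551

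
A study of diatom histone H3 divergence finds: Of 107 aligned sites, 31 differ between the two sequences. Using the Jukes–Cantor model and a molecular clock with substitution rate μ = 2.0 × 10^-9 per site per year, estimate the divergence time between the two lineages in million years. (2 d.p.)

91.54

p = 31/107 ≈ 0.28972.
d = −(3/4) ln(1 − 4p/3) = −0.75 ln(1 − 0.386293) = −0.75 ln(0.613707)
  = −0.75 × (-0.488238) = 0.366179 substitutions/site.
Under a molecular clock d = 2μt, so t = d/(2μ) = 0.366179 / (2 × 2.0 × 10^-9) = 91.54 million years.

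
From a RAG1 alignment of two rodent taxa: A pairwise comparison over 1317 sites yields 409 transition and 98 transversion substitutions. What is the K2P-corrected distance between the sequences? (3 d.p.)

0.635

P = 409/1317 ≈ 0.310554 and Q = 98/1317 ≈ 0.074412.
Under the Kimura two-parameter model, d = −½ ln(1 − 2P − Q) − ¼ ln(1 − 2Q).
1 − 2P − Q = 0.30448, giving −½ ln(0.30448) = 0.594575.
1 − 2Q = 0.851176, giving −¼ ln(0.851176) = 0.040284.
d = 0.594575 + 0.040284 = 0.634859.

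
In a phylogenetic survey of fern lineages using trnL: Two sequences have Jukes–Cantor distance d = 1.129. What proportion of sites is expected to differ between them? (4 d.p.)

p = (3/4)(1 − e^(−4d/3)) = 0.75 × (1 − e^(-1.505333)) = 0.75 × (1 − 0.221943) = 0.583543.

0.5835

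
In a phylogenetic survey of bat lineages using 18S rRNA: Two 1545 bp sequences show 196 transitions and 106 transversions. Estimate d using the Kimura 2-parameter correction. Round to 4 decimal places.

0.2314

P = 196/1545 ≈ 0.126861 and Q = 106/1545 ≈ 0.068608.
Under the Kimura two-parameter model, d = −½ ln(1 − 2P − Q) − ¼ ln(1 − 2Q).
1 − 2P − Q = 0.67767, giving −½ ln(0.67767) = 0.194547.
1 − 2Q = 0.862784, giving −¼ ln(0.862784) = 0.036898.
d = 0.194547 + 0.036898 = 0.231445.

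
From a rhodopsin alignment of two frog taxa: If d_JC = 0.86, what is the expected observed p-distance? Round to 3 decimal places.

0.512

p = (3/4)(1 − e^(−4d/3)) = 0.75 × (1 − e^(-1.146667)) = 0.75 × (1 − 0.317694) = 0.511730.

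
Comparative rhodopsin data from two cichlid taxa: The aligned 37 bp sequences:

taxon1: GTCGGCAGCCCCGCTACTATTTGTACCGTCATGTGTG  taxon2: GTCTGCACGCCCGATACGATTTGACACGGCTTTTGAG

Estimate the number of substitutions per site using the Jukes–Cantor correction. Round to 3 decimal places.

0.425

The sequences differ at 12 of 37 sites, so p = 12/37 ≈ 0.324324.
d = −(3/4) ln(1 − 4p/3) = −0.75 ln(1 − 0.432432) = −0.75 ln(0.567568)
  = −0.75 × (-0.566395) = 0.424796 substitutions/site.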